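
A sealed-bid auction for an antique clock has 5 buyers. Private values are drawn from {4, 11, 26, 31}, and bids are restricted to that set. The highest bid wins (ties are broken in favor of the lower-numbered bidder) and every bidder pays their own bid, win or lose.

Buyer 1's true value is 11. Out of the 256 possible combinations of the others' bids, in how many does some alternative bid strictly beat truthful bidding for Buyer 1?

241

Others bid (4, 4, 4, 4): truth gives 0; bid 4 gives 7 > 0. Violating.
Others bid (4, 4, 4, 26): truth gives -11; bid 4 gives -4 > -11. Violating.
Others bid (4, 4, 4, 31): truth gives -11; bid 4 gives -4 > -11. Violating.
Others bid (4, 4, 11, 26): truth gives -11; bid 4 gives -4 > -11. Violating.
Others bid (4, 4, 4, 11): truth gives 0; no alternative beats it.
Others bid (4, 4, 11, 4): truth gives 0; no alternative beats it.
(Checking all 256 profiles: 241 have a profitable deviation, 15 do not.)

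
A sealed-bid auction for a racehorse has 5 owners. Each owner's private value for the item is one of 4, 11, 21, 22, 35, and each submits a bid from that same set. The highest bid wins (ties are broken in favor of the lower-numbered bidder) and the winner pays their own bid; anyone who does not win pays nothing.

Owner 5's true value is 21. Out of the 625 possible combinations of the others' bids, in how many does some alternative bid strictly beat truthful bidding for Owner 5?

1

Others bid (4, 4, 4, 4): truth gives 0; bid 11 gives 10 > 0. Violating.
Others bid (4, 4, 4, 11): truth gives 0; no alternative beats it.
Others bid (4, 4, 4, 21): truth gives 0; no alternative beats it.
(Checking all 625 profiles: 1 has a profitable deviation, 624 do not.)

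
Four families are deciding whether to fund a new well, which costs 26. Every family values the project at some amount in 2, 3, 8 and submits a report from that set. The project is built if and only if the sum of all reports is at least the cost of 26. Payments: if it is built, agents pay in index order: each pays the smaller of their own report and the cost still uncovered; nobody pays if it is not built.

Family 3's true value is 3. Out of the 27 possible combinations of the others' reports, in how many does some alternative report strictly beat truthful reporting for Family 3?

1

Others report (8, 8, 8): truth gives 0; report 2 gives 1 > 0. Violating.
Others report (2, 2, 2): truth gives 0; no alternative beats it.
Others report (2, 2, 3): truth gives 0; no alternative beats it.
(Checking all 27 profiles: 1 has a profitable deviation, 26 do not.)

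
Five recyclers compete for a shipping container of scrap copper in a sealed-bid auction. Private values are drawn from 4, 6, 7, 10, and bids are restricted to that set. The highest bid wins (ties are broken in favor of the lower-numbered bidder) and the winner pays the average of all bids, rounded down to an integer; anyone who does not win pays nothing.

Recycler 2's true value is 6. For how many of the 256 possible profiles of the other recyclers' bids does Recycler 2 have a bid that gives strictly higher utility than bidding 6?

23

Others bid (4, 4, 4, 7): truth gives 0; bid 7 gives 1 > 0. Violating.
Others bid (4, 4, 6, 7): truth gives 0; bid 7 gives 1 > 0. Violating.
Others bid (4, 4, 7, 4): truth gives 0; bid 7 gives 1 > 0. Violating.
Others bid (4, 4, 7, 6): truth gives 0; bid 7 gives 1 > 0. Violating.
Others bid (4, 4, 4, 4): truth gives 2; no alternative beats it.
Others bid (4, 4, 4, 6): truth gives 2; no alternative beats it.
(Checking all 256 profiles: 23 have a profitable deviation, 233 do not.)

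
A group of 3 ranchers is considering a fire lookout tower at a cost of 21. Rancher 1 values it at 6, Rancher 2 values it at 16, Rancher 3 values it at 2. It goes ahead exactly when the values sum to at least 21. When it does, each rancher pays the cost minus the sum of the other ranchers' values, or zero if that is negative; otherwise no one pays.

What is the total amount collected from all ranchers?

16

Total value 24 ≥ cost 21, so it is built.
Rancher 1: others sum to 18; max(0, 21 - 18) = 3.
Rancher 2: others sum to 8; max(0, 21 - 8) = 13.
Rancher 3: others sum to 22; max(0, 21 - 22) = 0.
Total collected = 3 + 13 + 0 = 16.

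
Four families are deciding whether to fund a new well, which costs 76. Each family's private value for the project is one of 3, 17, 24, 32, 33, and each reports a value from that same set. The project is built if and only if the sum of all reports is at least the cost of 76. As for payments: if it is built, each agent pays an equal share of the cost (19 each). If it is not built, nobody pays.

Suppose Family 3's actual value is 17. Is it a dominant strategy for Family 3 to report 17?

Consider the case where Family 1 reports 3, Family 2 reports 24 and Family 4 reports 32.
Truthful report 17: project built, pays 19, utility 17 - 19 = -2.
Report 3 instead: project not built, utility 0.
Since 0 > -2, reporting 3 is strictly better here, so truthful reporting is not dominant.

No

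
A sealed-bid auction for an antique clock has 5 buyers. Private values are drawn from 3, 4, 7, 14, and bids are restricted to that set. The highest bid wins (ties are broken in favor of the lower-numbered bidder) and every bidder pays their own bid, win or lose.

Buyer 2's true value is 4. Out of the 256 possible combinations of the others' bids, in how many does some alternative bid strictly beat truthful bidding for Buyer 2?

Others bid (3, 3, 3, 7): truth gives -4; bid 3 gives -3 > -4. Violating.
Others bid (3, 3, 3, 14): truth gives -4; bid 3 gives -3 > -4. Violating.
Others bid (3, 3, 4, 7): truth gives -4; bid 3 gives -3 > -4. Violating.
Others bid (3, 3, 4, 14): truth gives -4; bid 3 gives -3 > -4. Violating.
Others bid (3, 3, 3, 3): truth gives 0; no alternative beats it.
Others bid (3, 3, 3, 4): truth gives 0; no alternative beats it.
(Checking all 256 profiles: 248 have a profitable deviation, 8 do not.)

248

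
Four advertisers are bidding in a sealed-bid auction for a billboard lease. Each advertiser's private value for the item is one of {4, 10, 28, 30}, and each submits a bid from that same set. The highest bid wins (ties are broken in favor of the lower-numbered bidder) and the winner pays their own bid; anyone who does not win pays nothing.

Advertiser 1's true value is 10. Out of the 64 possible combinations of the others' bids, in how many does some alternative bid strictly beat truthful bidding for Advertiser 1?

1

Others bid (4, 4, 4): truth gives 0; bid 4 gives 6 > 0. Violating.
Others bid (4, 4, 10): truth gives 0; no alternative beats it.
Others bid (4, 4, 28): truth gives 0; no alternative beats it.
(Checking all 64 profiles: 1 has a profitable deviation, 63 do not.)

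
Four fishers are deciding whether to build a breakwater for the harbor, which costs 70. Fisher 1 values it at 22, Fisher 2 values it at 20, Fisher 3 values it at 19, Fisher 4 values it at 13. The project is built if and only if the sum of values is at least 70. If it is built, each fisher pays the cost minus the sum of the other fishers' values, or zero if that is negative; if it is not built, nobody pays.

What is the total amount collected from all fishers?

Total value 74 ≥ cost 70, so it is built.
Fisher 1: others sum to 52; max(0, 70 - 52) = 18.
Fisher 2: others sum to 54; max(0, 70 - 54) = 16.
Fisher 3: others sum to 55; max(0, 70 - 55) = 15.
Fisher 4: others sum to 61; max(0, 70 - 61) = 9.
Total collected = 18 + 16 + 15 + 9 = 58.

58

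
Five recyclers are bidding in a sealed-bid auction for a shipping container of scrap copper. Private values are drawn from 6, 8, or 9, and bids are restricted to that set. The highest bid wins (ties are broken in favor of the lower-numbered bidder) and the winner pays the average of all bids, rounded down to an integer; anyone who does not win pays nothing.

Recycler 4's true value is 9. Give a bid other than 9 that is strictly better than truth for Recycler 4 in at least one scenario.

8

Suppose Recycler 1 bids 6, Recycler 2 bids 6, Recycler 3 bids 6 and Recycler 5 bids 8.
Bid 9: wins, pays 7, utility 9 - 7 = 2.
Bid 8: wins, pays 6, utility 9 - 6 = 3.
So bidding 8 beats truth here (3 > 2).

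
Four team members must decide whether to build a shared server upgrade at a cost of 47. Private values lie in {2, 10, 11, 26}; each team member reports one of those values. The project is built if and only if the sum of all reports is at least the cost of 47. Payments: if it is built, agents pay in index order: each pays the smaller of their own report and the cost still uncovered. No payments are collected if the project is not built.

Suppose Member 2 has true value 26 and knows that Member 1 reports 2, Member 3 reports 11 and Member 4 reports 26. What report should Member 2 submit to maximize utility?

10

Report 2: project not built, utility 0.
Report 10: project built, pays 10, utility 26 - 10 = 16.
Report 11: project built, pays 11, utility 26 - 11 = 15.
Report 26: project built, pays 26, utility 26 - 26 = 0.
The best choice is 10 with utility 16.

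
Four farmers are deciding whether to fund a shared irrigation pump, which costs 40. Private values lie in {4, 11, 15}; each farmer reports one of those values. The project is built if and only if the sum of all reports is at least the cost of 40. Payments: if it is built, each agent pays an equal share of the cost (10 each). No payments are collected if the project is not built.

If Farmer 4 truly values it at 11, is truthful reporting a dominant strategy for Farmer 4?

Consider the case where Farmer 1 reports 4, Farmer 2 reports 11 and Farmer 3 reports 11.
Truthful report 11: project not built, utility 0.
Report 15 instead: project built, pays 10, utility 11 - 10 = 1.
Since 1 > 0, reporting 15 is strictly better here, so truthful reporting is not dominant.

No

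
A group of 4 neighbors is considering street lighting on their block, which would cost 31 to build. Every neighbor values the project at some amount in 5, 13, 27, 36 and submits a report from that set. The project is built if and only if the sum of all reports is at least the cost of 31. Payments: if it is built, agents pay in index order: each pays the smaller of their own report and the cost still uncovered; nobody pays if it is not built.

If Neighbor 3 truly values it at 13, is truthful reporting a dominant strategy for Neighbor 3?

Consider the case where Neighbor 1 reports 5, Neighbor 2 reports 5 and Neighbor 4 reports 27.
Truthful report 13: project built, pays 13, utility 13 - 13 = 0.
Report 5 instead: project built, pays 5, utility 13 - 5 = 8.
Since 8 > 0, reporting 5 is strictly better here, so truthful reporting is not dominant.

No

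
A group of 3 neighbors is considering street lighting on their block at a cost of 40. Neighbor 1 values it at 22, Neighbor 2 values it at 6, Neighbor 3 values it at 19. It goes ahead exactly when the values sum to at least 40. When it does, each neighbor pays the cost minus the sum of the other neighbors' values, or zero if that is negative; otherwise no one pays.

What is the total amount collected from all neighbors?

Total value 47 ≥ cost 40, so it is built.
Neighbor 1: others sum to 25; max(0, 40 - 25) = 15.
Neighbor 2: others sum to 41; max(0, 40 - 41) = 0.
Neighbor 3: others sum to 28; max(0, 40 - 28) = 12.
Total collected = 15 + 0 + 12 = 27.

27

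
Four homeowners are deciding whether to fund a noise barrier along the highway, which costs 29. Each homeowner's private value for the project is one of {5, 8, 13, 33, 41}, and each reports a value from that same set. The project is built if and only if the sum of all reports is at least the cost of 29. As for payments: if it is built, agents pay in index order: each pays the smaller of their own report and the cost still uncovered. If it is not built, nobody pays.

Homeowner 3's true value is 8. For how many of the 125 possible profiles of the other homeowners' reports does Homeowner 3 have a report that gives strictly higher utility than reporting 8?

Others report (5, 5, 33): truth gives 0; report 5 gives 3 > 0. Violating.
Others report (5, 5, 41): truth gives 0; report 5 gives 3 > 0. Violating.
Others report (5, 8, 13): truth gives 0; report 5 gives 3 > 0. Violating.
Others report (5, 8, 33): truth gives 0; report 5 gives 3 > 0. Violating.
Others report (5, 5, 5): truth gives 0; no alternative beats it.
Others report (5, 5, 8): truth gives 0; no alternative beats it.
(Checking all 125 profiles: 30 have a profitable deviation, 95 do not.)

30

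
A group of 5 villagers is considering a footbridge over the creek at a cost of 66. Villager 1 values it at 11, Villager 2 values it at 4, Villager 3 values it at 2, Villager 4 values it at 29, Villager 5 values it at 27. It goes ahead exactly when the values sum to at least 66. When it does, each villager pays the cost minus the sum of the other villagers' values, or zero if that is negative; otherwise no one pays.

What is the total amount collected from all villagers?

46

Total value 73 ≥ cost 66, so it is built.
Villager 1: others sum to 62; max(0, 66 - 62) = 4.
Villager 2: others sum to 69; max(0, 66 - 69) = 0.
Villager 3: others sum to 71; max(0, 66 - 71) = 0.
Villager 4: others sum to 44; max(0, 66 - 44) = 22.
Villager 5: others sum to 46; max(0, 66 - 46) = 20.
Total collected = 4 + 0 + 0 + 22 + 20 = 46.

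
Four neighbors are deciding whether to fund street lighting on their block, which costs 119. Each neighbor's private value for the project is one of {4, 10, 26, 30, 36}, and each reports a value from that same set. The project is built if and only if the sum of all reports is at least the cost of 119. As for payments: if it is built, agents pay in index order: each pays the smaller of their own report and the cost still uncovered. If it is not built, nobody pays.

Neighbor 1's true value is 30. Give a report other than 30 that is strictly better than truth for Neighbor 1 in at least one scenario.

26

Suppose Neighbor 2 reports 26, Neighbor 3 reports 36 and Neighbor 4 reports 36.
Report 30: project built, pays 30, utility 30 - 30 = 0.
Report 26: project built, pays 26, utility 30 - 26 = 4.
So reporting 26 beats truth here (4 > 0).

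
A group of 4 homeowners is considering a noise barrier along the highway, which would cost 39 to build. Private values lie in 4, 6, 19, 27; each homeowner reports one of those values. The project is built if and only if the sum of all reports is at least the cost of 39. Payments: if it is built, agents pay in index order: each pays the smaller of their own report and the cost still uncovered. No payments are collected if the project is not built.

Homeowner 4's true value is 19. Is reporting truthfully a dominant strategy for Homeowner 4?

Check each profile of the others' reports and compare truth against every alternative report.
Others report (4, 19, 19): truth gives 19, best alternative gives 19.
Others report (4, 19, 27): truth gives 19, best alternative gives 19.
Others report (4, 27, 19): truth gives 19, best alternative gives 19.
Others report (4, 27, 27): truth gives 19, best alternative gives 19.
Others report (6, 6, 27): truth gives 19, best alternative gives 19.
Others report (6, 19, 19): truth gives 19, best alternative gives 19.
(Remaining 58 profiles checked similarly; truth is weakly best in each.)
In every case the truthful report is at least as good as any alternative, so it is a dominant strategy.

Yes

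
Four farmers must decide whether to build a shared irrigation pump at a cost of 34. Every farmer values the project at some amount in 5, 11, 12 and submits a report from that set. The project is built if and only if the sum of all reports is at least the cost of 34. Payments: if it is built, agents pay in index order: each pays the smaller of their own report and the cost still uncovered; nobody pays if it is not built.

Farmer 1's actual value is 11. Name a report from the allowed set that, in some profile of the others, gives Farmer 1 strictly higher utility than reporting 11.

5

Suppose Farmer 2 reports 5, Farmer 3 reports 12 and Farmer 4 reports 12.
Report 11: project built, pays 11, utility 11 - 11 = 0.
Report 5: project built, pays 5, utility 11 - 5 = 6.
So reporting 5 beats truth here (6 > 0).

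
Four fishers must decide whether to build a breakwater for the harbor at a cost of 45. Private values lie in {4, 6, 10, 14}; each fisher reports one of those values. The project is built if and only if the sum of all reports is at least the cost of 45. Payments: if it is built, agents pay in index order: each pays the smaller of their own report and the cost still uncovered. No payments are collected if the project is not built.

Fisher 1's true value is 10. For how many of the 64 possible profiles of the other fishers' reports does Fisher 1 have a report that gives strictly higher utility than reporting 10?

1

Others report (14, 14, 14): truth gives 0; report 4 gives 6 > 0. Violating.
Others report (4, 4, 4): truth gives 0; no alternative beats it.
Others report (4, 4, 6): truth gives 0; no alternative beats it.
(Checking all 64 profiles: 1 has a profitable deviation, 63 do not.)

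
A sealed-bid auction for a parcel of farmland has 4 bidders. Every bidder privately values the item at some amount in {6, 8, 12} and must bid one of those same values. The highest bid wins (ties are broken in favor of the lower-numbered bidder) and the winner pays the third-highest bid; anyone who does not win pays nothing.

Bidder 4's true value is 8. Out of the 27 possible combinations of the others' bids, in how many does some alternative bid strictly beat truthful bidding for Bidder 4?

Others bid (6, 6, 8): truth gives 0; bid 12 gives 2 > 0. Violating.
Others bid (6, 8, 6): truth gives 0; bid 12 gives 2 > 0. Violating.
Others bid (8, 6, 6): truth gives 0; bid 12 gives 2 > 0. Violating.
Others bid (6, 6, 6): truth gives 2; no alternative beats it.
Others bid (6, 6, 12): truth gives 0; no alternative beats it.
(Checking all 27 profiles: 3 have a profitable deviation, 24 do not.)

3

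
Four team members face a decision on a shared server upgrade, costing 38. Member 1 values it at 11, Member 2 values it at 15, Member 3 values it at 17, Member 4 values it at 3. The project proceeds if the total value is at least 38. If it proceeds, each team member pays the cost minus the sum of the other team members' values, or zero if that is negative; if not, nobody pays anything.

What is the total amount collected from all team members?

Total value 46 ≥ cost 38, so it is built.
Member 1: others sum to 35; max(0, 38 - 35) = 3.
Member 2: others sum to 31; max(0, 38 - 31) = 7.
Member 3: others sum to 29; max(0, 38 - 29) = 9.
Member 4: others sum to 43; max(0, 38 - 43) = 0.
Total collected = 3 + 7 + 9 + 0 = 19.

19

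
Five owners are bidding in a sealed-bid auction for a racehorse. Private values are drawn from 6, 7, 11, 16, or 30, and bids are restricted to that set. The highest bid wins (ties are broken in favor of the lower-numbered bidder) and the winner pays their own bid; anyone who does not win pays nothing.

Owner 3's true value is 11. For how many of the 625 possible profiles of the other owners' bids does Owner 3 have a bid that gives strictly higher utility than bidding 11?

4

Others bid (6, 6, 6, 6): truth gives 0; bid 7 gives 4 > 0. Violating.
Others bid (6, 6, 6, 7): truth gives 0; bid 7 gives 4 > 0. Violating.
Others bid (6, 6, 7, 6): truth gives 0; bid 7 gives 4 > 0. Violating.
Others bid (6, 6, 7, 7): truth gives 0; bid 7 gives 4 > 0. Violating.
Others bid (6, 6, 6, 11): truth gives 0; no alternative beats it.
Others bid (6, 6, 6, 16): truth gives 0; no alternative beats it.
(Checking all 625 profiles: 4 have a profitable deviation, 621 do not.)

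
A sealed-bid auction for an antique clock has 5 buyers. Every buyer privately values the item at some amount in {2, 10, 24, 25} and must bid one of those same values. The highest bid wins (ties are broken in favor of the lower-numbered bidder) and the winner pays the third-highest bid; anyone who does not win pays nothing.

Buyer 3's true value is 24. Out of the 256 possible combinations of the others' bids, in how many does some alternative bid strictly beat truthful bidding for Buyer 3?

Others bid (2, 2, 2, 25): truth gives 0; bid 25 gives 22 > 0. Violating.
Others bid (2, 2, 10, 25): truth gives 0; bid 25 gives 14 > 0. Violating.
Others bid (2, 2, 25, 2): truth gives 0; bid 25 gives 22 > 0. Violating.
Others bid (2, 2, 25, 10): truth gives 0; bid 25 gives 14 > 0. Violating.
Others bid (2, 2, 2, 2): truth gives 22; no alternative beats it.
Others bid (2, 2, 2, 10): truth gives 22; no alternative beats it.
(Checking all 256 profiles: 32 have a profitable deviation, 224 do not.)

32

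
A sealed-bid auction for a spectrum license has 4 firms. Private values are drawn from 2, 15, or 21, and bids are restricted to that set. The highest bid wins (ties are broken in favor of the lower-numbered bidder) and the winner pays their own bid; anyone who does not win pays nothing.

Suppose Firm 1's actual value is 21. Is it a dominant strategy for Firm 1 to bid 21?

No

Consider the case where Firm 2 bids 2, Firm 3 bids 2 and Firm 4 bids 2.
Truthful bid 21: wins, pays 21, utility 21 - 21 = 0.
Bid 2 instead: wins, pays 2, utility 21 - 2 = 19.
Since 19 > 0, bidding 2 is strictly better here, so truthful bidding is not dominant.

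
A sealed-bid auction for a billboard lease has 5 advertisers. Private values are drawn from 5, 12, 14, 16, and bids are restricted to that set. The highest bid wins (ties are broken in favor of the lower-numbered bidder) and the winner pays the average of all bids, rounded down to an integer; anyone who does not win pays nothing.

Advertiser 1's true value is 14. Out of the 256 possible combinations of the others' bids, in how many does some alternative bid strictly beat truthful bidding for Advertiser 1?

123

Others bid (5, 5, 5, 5): truth gives 8; bid 5 gives 9 > 8. Violating.
Others bid (5, 5, 5, 12): truth gives 6; bid 12 gives 7 > 6. Violating.
Others bid (5, 5, 5, 16): truth gives 0; bid 16 gives 5 > 0. Violating.
Others bid (5, 5, 12, 5): truth gives 6; bid 12 gives 7 > 6. Violating.
Others bid (5, 5, 5, 14): truth gives 6; no alternative beats it.
Others bid (5, 5, 12, 12): truth gives 5; no alternative beats it.
(Checking all 256 profiles: 123 have a profitable deviation, 133 do not.)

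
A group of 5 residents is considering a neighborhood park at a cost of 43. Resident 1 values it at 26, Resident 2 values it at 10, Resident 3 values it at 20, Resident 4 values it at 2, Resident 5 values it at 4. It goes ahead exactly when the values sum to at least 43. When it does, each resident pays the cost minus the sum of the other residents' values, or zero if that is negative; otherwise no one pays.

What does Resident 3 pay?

Total value 62 ≥ cost 43, so the project is built.
The other residents' values sum to 42.
Cost minus that sum is 43 - 42 = 1.

1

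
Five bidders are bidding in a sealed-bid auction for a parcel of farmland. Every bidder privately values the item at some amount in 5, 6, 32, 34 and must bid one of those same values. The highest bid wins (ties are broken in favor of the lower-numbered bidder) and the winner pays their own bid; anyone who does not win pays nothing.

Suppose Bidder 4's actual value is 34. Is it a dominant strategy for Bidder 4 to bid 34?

No

Consider the case where Bidder 1 bids 5, Bidder 2 bids 5, Bidder 3 bids 5 and Bidder 5 bids 5.
Truthful bid 34: wins, pays 34, utility 34 - 34 = 0.
Bid 6 instead: wins, pays 6, utility 34 - 6 = 28.
Since 28 > 0, bidding 6 is strictly better here, so truthful bidding is not dominant.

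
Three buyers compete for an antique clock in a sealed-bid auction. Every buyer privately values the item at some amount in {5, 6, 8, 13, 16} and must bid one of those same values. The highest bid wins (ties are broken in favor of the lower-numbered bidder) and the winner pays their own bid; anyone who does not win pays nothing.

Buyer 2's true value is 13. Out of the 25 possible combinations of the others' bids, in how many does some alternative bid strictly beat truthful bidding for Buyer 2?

Others bid (5, 5): truth gives 0; bid 6 gives 7 > 0. Violating.
Others bid (5, 6): truth gives 0; bid 6 gives 7 > 0. Violating.
Others bid (5, 8): truth gives 0; bid 8 gives 5 > 0. Violating.
Others bid (6, 5): truth gives 0; bid 8 gives 5 > 0. Violating.
Others bid (5, 13): truth gives 0; no alternative beats it.
Others bid (5, 16): truth gives 0; no alternative beats it.
(Checking all 25 profiles: 6 have a profitable deviation, 19 do not.)

6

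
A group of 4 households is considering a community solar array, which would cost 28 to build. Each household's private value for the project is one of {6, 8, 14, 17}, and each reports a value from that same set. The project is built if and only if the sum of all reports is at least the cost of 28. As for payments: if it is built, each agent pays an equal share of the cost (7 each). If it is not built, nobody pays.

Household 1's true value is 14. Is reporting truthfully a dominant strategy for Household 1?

Check each profile of the others' reports and compare truth against every alternative report.
Others report (6, 6, 6): truth gives 7, best alternative gives 7.
Others report (6, 6, 8): truth gives 7, best alternative gives 7.
Others report (6, 6, 14): truth gives 7, best alternative gives 7.
Others report (6, 6, 17): truth gives 7, best alternative gives 7.
Others report (6, 8, 6): truth gives 7, best alternative gives 7.
Others report (6, 8, 8): truth gives 7, best alternative gives 7.
(Remaining 58 profiles checked similarly; truth is weakly best in each.)
In every case the truthful report is at least as good as any alternative, so it is a dominant strategy.

Yes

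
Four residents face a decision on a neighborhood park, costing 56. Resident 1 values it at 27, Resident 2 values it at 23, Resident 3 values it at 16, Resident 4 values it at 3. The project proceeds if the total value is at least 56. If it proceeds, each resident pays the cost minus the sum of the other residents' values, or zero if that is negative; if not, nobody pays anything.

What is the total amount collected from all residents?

Total value 69 ≥ cost 56, so it is built.
Resident 1: others sum to 42; max(0, 56 - 42) = 14.
Resident 2: others sum to 46; max(0, 56 - 46) = 10.
Resident 3: others sum to 53; max(0, 56 - 53) = 3.
Resident 4: others sum to 66; max(0, 56 - 66) = 0.
Total collected = 14 + 10 + 3 + 0 = 27.

27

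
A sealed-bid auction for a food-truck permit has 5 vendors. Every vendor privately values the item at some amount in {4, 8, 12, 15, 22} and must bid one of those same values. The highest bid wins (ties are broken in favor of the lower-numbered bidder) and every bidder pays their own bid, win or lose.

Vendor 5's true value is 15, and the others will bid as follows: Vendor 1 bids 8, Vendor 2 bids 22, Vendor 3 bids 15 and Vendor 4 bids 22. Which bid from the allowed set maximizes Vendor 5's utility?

4

Bid 4: loses but pays 4, utility -4.
Bid 8: loses but pays 8, utility -8.
Bid 12: loses but pays 12, utility -12.
Bid 15: loses but pays 15, utility -15.
Bid 22: loses but pays 22, utility -22.
The best choice is 4 with utility -4.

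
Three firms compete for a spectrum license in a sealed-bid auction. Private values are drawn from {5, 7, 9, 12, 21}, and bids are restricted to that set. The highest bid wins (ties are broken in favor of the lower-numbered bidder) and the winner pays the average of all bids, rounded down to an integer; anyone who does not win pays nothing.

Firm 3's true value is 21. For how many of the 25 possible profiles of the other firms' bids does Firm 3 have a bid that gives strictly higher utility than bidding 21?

Others bid (5, 5): truth gives 11; bid 7 gives 16 > 11. Violating.
Others bid (5, 7): truth gives 10; bid 9 gives 14 > 10. Violating.
Others bid (5, 9): truth gives 10; bid 12 gives 13 > 10. Violating.
Others bid (7, 5): truth gives 10; bid 9 gives 14 > 10. Violating.
Others bid (5, 12): truth gives 9; no alternative beats it.
Others bid (5, 21): truth gives 0; no alternative beats it.
(Checking all 25 profiles: 9 have a profitable deviation, 16 do not.)

9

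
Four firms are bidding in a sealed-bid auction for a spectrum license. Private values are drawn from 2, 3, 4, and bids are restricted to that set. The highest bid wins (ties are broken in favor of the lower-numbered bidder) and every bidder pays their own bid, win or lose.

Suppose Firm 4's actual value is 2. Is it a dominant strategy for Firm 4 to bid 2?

No

Consider the case where Firm 1 bids 2, Firm 2 bids 2 and Firm 3 bids 2.
Truthful bid 2: loses but pays 2, utility -2.
Bid 3 instead: wins, pays 3, utility 2 - 3 = -1.
Since -1 > -2, bidding 3 is strictly better here, so truthful bidding is not dominant.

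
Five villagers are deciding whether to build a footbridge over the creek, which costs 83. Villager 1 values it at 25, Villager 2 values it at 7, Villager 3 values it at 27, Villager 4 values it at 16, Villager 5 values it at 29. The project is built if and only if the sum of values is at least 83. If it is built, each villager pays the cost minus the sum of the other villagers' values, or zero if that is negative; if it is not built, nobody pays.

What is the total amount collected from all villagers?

Total value 104 ≥ cost 83, so it is built.
Villager 1: others sum to 79; max(0, 83 - 79) = 4.
Villager 2: others sum to 97; max(0, 83 - 97) = 0.
Villager 3: others sum to 77; max(0, 83 - 77) = 6.
Villager 4: others sum to 88; max(0, 83 - 88) = 0.
Villager 5: others sum to 75; max(0, 83 - 75) = 8.
Total collected = 4 + 0 + 6 + 0 + 8 = 18.

18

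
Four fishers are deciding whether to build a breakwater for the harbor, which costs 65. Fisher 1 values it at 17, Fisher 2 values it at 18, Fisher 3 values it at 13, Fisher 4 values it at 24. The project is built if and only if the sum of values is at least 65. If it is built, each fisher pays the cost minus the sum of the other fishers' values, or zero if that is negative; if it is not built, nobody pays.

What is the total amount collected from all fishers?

44

Total value 72 ≥ cost 65, so it is built.
Fisher 1: others sum to 55; max(0, 65 - 55) = 10.
Fisher 2: others sum to 54; max(0, 65 - 54) = 11.
Fisher 3: others sum to 59; max(0, 65 - 59) = 6.
Fisher 4: others sum to 48; max(0, 65 - 48) = 17.
Total collected = 10 + 11 + 6 + 17 = 44.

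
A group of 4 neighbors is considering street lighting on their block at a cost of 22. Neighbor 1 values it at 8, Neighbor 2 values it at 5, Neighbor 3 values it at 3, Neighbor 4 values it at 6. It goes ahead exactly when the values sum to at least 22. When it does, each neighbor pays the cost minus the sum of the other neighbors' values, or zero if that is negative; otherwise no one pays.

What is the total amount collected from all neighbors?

Total value 22 ≥ cost 22, so it is built.
Neighbor 1: others sum to 14; max(0, 22 - 14) = 8.
Neighbor 2: others sum to 17; max(0, 22 - 17) = 5.
Neighbor 3: others sum to 19; max(0, 22 - 19) = 3.
Neighbor 4: others sum to 16; max(0, 22 - 16) = 6.
Total collected = 8 + 5 + 3 + 6 = 22.

22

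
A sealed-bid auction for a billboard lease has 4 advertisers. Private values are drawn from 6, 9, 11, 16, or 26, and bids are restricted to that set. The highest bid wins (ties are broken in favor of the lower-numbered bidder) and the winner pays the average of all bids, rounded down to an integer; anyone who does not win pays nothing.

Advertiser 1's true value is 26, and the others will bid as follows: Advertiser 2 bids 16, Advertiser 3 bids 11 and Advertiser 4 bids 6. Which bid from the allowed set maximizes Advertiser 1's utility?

16

Bid 6: loses, pays 0, utility 0.
Bid 9: loses, pays 0, utility 0.
Bid 11: loses, pays 0, utility 0.
Bid 16: wins, pays 12, utility 26 - 12 = 14.
Bid 26: wins, pays 14, utility 26 - 14 = 12.
The best choice is 16 with utility 14.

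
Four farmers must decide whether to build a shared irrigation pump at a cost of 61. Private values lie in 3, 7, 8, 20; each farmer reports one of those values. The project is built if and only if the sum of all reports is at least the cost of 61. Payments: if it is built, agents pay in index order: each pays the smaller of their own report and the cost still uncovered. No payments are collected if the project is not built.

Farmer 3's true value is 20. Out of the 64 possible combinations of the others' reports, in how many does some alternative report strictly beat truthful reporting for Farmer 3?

Others report (20, 20, 20): truth gives 0; report 3 gives 17 > 0. Violating.
Others report (3, 3, 3): truth gives 0; no alternative beats it.
Others report (3, 3, 7): truth gives 0; no alternative beats it.
(Checking all 64 profiles: 1 has a profitable deviation, 63 do not.)

1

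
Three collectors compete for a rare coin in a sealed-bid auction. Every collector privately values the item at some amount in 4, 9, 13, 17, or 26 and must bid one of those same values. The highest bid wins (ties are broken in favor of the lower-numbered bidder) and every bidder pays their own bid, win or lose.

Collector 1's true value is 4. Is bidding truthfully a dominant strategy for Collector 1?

Check each profile of the others' bids and compare truth against every alternative bid.
Others bid (4, 4): truth gives 0, best alternative gives -5.
Others bid (4, 13): truth gives -4, best alternative gives -9.
Others bid (4, 17): truth gives -4, best alternative gives -9.
Others bid (4, 26): truth gives -4, best alternative gives -9.
Others bid (9, 13): truth gives -4, best alternative gives -9.
Others bid (9, 17): truth gives -4, best alternative gives -9.
(Remaining 19 profiles checked similarly; truth is weakly best in each.)
In every case the truthful bid is at least as good as any alternative, so it is a dominant strategy.

Yes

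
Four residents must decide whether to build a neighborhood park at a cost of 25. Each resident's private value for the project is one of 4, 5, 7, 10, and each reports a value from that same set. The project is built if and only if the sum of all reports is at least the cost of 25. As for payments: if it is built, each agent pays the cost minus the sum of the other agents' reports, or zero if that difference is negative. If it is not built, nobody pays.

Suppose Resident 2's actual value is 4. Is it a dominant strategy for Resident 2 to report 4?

Yes

Check each profile of the others' reports and compare truth against every alternative report.
Others report (5, 5, 10): truth gives 0, best alternative gives -1.
Others report (5, 10, 5): truth gives 0, best alternative gives -1.
Others report (10, 5, 5): truth gives 0, best alternative gives -1.
Others report (5, 10, 10): truth gives 4, best alternative gives 4.
Others report (7, 10, 10): truth gives 4, best alternative gives 4.
Others report (10, 5, 10): truth gives 4, best alternative gives 4.
(Remaining 58 profiles checked similarly; truth is weakly best in each.)
In every case the truthful report is at least as good as any alternative, so it is a dominant strategy.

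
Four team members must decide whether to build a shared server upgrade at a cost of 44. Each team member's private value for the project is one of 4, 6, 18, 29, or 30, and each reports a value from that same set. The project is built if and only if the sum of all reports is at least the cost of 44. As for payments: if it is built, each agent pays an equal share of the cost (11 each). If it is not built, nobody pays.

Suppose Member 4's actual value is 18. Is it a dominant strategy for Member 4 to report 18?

No

Consider the case where Member 1 reports 4, Member 2 reports 4 and Member 3 reports 6.
Truthful report 18: project not built, utility 0.
Report 30 instead: project built, pays 11, utility 18 - 11 = 7.
Since 7 > 0, reporting 30 is strictly better here, so truthful reporting is not dominant.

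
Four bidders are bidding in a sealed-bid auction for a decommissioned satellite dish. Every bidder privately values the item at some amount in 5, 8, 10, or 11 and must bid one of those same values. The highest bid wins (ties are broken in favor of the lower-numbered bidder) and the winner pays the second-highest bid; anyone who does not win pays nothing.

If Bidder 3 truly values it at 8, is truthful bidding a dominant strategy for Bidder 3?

Yes

Check each profile of the others' bids and compare truth against every alternative bid.
Others bid (5, 5, 5): truth gives 3, best alternative gives 3.
Others bid (5, 5, 8): truth gives 0, best alternative gives 0.
Others bid (5, 5, 10): truth gives 0, best alternative gives 0.
Others bid (5, 5, 11): truth gives 0, best alternative gives 0.
Others bid (5, 8, 5): truth gives 0, best alternative gives 0.
Others bid (5, 8, 8): truth gives 0, best alternative gives 0.
(Remaining 58 profiles checked similarly; truth is weakly best in each.)
In every case the truthful bid is at least as good as any alternative, so it is a dominant strategy.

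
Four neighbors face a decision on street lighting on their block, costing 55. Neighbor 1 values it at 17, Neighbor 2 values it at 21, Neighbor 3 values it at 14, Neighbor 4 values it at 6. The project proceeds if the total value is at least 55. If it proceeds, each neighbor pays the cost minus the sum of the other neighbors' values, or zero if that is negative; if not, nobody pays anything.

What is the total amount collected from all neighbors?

Total value 58 ≥ cost 55, so it is built.
Neighbor 1: others sum to 41; max(0, 55 - 41) = 14.
Neighbor 2: others sum to 37; max(0, 55 - 37) = 18.
Neighbor 3: others sum to 44; max(0, 55 - 44) = 11.
Neighbor 4: others sum to 52; max(0, 55 - 52) = 3.
Total collected = 14 + 18 + 11 + 3 = 46.

46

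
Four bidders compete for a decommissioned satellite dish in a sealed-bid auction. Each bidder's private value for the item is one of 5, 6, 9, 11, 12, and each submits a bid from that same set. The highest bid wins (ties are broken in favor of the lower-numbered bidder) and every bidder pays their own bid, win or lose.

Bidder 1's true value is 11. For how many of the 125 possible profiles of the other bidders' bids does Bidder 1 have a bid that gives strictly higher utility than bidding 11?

88

Others bid (5, 5, 5): truth gives 0; bid 5 gives 6 > 0. Violating.
Others bid (5, 5, 6): truth gives 0; bid 6 gives 5 > 0. Violating.
Others bid (5, 5, 9): truth gives 0; bid 9 gives 2 > 0. Violating.
Others bid (5, 5, 12): truth gives -11; bid 12 gives -1 > -11. Violating.
Others bid (5, 5, 11): truth gives 0; no alternative beats it.
Others bid (5, 6, 11): truth gives 0; no alternative beats it.
(Checking all 125 profiles: 88 have a profitable deviation, 37 do not.)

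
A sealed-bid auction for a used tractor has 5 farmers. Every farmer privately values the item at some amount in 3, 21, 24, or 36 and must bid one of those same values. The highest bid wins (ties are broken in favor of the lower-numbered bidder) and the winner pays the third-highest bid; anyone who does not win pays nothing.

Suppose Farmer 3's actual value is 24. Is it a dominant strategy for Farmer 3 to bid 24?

Consider the case where Farmer 1 bids 3, Farmer 2 bids 3, Farmer 4 bids 3 and Farmer 5 bids 36.
Truthful bid 24: loses, pays 0, utility 0.
Bid 36 instead: wins, pays 3, utility 24 - 3 = 21.
Since 21 > 0, bidding 36 is strictly better here, so truthful bidding is not dominant.

No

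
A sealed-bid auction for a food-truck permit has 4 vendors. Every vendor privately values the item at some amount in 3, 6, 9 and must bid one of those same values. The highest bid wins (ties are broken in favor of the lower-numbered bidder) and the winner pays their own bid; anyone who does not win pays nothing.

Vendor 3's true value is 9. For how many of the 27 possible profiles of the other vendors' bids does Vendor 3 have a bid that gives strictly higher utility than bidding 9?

2

Others bid (3, 3, 3): truth gives 0; bid 6 gives 3 > 0. Violating.
Others bid (3, 3, 6): truth gives 0; bid 6 gives 3 > 0. Violating.
Others bid (3, 3, 9): truth gives 0; no alternative beats it.
Others bid (3, 6, 3): truth gives 0; no alternative beats it.
(Checking all 27 profiles: 2 have a profitable deviation, 25 do not.)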